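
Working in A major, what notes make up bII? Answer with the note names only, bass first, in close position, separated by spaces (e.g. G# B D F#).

bII is the Neapolitan chord — a major triad on the lowered second degree. In A major that root is Bb.
So the chord is Bb-D-F, a major triad.

Bb D F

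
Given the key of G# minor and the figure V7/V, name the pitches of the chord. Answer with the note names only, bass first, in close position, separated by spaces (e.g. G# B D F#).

V7/V is a secondary dominant — the dominant seventh of V. V in G# minor is D#, so the applied chord's root is A#, a perfect fifth above.
Building a dominant seventh chord on A# gives A#-C##-E#-G#.

A# C## E# G#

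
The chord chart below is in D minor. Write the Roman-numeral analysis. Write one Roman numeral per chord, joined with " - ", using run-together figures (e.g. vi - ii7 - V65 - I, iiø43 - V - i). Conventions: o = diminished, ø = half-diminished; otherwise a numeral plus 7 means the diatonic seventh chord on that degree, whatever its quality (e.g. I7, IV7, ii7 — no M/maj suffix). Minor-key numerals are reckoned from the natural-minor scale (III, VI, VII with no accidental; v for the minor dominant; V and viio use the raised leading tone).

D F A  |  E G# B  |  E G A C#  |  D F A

D-F-A: minor triad on D = scale degree 1 → i.
E-G#-B: a major triad on E, the applied dominant of V → V/V.
E-G-A-C#: dominant seventh chord on A = scale degree 5 → V43.
D-F-A has root D, degree 1 in D minor, so i.

i - V/V - V43 - i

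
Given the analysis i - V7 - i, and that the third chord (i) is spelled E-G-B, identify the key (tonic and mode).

E minor

The anchor chord is a minor triad on E, labeled i.
If E is scale degree 1 and the mode makes that degree carry a minor triad, the tonic is E and the mode is minor.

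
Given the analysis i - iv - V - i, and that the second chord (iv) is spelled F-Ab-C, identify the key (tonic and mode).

iv is given as F-Ab-C — a minor triad with root F.
Counting down 3 scale steps from F places the tonic on C; a minor triad on degree 4 is diatonic only in minor.

C minor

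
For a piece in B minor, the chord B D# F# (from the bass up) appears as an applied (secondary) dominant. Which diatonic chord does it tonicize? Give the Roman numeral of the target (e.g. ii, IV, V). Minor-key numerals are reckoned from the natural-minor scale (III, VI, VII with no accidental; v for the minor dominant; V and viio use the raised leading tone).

iv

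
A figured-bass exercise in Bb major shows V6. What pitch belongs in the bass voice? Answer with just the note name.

V in Bb major has root F; the chord is F-A-C.
The figure 6 means first inversion — the third is in the bass.

A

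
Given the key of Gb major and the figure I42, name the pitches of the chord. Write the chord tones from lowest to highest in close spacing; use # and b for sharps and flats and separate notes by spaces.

The numeral's case and figure indicate a major seventh chord. In Gb major its root, the first degree, is Gb.
That chord is spelled Gb-Bb-Db-F.
With the 42 figure the chord is in third inversion; from the bass F upward in close position it reads F-Gb-Bb-Db.

F Gb Bb Db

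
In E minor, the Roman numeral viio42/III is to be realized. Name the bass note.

Eb

The applied chord viio42/III is rooted on F#: F#-A-C-Eb.
The figure 42 means third inversion — the seventh is in the bass.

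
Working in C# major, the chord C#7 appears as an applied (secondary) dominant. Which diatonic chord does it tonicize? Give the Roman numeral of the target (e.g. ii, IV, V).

IV

The chord is a dominant seventh chord on C#.
A dominant resolves down a perfect fifth: C# → F#. In C# major, F# is scale degree 4, i.e. IV.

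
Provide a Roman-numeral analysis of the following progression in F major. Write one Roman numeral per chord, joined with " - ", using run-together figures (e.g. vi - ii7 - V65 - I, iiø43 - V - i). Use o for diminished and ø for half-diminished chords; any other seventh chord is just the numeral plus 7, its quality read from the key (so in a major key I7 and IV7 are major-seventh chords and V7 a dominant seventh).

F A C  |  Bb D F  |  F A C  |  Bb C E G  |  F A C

F-A-C: root F is the tonic; major triad there is I.
Bb-D-F has root Bb, degree 4 in F major, so IV.
F-A-C: major triad on F = scale degree 1 → I.
Bb-C-E-G has root C, degree 5 in F major, so V42.
F-A-C: root F is the tonic; major triad there is I.

I - IV - I - V42 - I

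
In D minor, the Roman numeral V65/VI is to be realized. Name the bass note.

A

The applied chord V65/VI is rooted on F: F-A-C-Eb.
The figure 65 means first inversion — the third is in the bass.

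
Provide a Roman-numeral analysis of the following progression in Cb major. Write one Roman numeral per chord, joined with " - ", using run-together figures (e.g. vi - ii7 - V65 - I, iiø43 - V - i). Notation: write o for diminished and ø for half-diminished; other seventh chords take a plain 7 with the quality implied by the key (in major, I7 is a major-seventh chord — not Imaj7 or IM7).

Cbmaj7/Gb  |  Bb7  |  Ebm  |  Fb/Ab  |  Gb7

I43 - V7/iii - iii - IV6 - V7

Cbmaj7/Gb: major seventh chord on Cb = scale degree 1 → I43.
Bb7: a dominant seventh chord on Bb, the applied dominant of iii → V7/iii.
Ebm has root Eb, degree 3 in Cb major, so iii.
Fb/Ab has root Fb, degree 4 in Cb major, so IV6.
Gb7: root Gb is the dominant; dominant seventh chord there is V7.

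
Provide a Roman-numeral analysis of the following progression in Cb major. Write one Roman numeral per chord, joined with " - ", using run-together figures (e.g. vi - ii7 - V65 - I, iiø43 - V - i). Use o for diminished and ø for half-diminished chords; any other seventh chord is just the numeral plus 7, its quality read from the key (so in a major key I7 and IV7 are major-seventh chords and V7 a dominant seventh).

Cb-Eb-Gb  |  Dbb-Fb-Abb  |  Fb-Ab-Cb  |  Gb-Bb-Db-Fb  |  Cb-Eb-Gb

I - bII - IV - V7 - I

Cb-Eb-Gb: root Cb is the tonic; major triad there is I.
Dbb-Fb-Abb: major triad on Dbb — chromatic; Dbb is the lowered second degree, so this is the Neapolitan chord, bII.
Fb-Ab-Cb: root Fb is the subdominant; major triad there is IV.
Gb-Bb-Db-Fb: root Gb is the dominant; dominant seventh chord there is V7.
Cb-Eb-Gb: root Cb is the tonic; major triad there is I.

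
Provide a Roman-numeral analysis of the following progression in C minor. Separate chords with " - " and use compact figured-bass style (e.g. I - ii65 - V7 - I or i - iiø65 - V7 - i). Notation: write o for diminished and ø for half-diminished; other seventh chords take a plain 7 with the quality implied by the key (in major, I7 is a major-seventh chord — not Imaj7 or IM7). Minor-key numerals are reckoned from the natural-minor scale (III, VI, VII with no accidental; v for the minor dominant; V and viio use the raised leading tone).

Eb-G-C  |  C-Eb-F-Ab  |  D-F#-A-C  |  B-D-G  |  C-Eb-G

i6 - iv43 - V7/V - V6 - i

Eb-G-C has root C, degree 1 in C minor, so i6.
C-Eb-F-Ab has root F, degree 4 in C minor, so iv43.
D-F#-A-C: chromatic; D is V of V, so V7/V.
B-D-G: root G is the dominant; major triad there is V6.
C-Eb-G: minor triad on C = scale degree 1 → i.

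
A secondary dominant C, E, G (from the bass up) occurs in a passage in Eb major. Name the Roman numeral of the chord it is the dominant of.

The chord is a major triad on C.
A dominant resolves down a perfect fifth: C → F. In Eb major, F is scale degree 2, i.e. ii.

ii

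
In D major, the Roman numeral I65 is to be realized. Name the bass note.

F#

I in D major has root D; the chord is D-F#-A-C#.
The figure 65 means first inversion — the third is in the bass.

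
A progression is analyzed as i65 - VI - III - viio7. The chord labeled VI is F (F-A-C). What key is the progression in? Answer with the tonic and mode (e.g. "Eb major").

A minor

The chord F is a major triad rooted on F; its label is VI.
Counting down 5 scale steps from F places the tonic on A; a major triad on degree 6 is diatonic only in minor.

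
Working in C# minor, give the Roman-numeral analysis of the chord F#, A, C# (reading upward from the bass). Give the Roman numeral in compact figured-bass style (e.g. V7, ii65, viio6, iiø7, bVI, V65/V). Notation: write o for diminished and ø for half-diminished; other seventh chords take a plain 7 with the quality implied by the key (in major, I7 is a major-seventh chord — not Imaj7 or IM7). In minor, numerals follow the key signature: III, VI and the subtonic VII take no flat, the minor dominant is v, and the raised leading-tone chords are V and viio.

iv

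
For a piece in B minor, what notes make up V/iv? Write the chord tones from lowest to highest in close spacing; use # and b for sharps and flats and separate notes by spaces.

B D# F#

The slash means an applied dominant: we want the dominant of iv. In B minor, iv is E minor, and its dominant is built on B.
Building a major triad on B gives B-D#-F#.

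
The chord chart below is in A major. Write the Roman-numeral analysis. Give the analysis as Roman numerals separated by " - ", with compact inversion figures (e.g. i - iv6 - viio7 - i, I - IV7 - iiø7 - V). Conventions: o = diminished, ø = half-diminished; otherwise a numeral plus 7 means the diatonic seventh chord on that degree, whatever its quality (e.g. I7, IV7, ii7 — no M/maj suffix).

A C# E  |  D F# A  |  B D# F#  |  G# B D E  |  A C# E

I - IV - V/V - V65 - I

A-C#-E: root A is the tonic; major triad there is I.
D-F#-A: major triad on D = scale degree 4 → IV.
B-D#-F#: a major triad on B, the applied dominant of V → V/V.
G#-B-D-E: dominant seventh chord on E = scale degree 5 → V65.
A-C#-E has root A, degree 1 in A major, so I.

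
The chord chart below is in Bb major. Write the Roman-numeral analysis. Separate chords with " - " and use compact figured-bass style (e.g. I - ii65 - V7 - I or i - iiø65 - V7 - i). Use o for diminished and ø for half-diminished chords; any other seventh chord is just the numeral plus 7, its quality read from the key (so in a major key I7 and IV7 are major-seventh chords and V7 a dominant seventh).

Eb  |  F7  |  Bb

Eb has root Eb, degree 4 in Bb major, so IV.
F7: root F is the dominant; dominant seventh chord there is V7.
Bb has root Bb, degree 1 in Bb major, so I.

IV - V7 - I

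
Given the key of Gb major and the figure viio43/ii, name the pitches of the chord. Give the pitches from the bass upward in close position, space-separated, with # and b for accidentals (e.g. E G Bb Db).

Db Fb G Bb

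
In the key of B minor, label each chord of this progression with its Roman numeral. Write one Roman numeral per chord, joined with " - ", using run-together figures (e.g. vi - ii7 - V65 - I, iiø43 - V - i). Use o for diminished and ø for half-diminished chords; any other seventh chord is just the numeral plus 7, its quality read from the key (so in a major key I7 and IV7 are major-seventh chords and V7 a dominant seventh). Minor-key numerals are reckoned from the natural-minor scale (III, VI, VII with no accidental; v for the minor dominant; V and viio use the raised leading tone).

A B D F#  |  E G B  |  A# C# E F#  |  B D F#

A-B-D-F#: minor seventh chord on B = scale degree 1 → i42.
E-G-B has root E, degree 4 in B minor, so iv.
A#-C#-E-F#: dominant seventh chord on F# = scale degree 5 → V65.
B-D-F#: root B is the tonic; minor triad there is i.

i42 - iv - V65 - i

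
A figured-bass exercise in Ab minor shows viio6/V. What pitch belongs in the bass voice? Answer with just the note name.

F

The applied chord viio6/V is rooted on D: D-F-Ab.
The figure 6 means first inversion — the third is in the bass.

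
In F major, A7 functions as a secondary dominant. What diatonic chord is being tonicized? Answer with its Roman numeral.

vi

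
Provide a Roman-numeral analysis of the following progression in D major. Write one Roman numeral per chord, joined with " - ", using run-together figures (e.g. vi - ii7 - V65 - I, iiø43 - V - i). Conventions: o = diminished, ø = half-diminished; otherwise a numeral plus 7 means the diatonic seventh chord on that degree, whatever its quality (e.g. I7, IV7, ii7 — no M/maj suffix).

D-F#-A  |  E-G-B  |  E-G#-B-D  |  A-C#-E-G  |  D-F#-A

I - ii - V7/V - V7 - I

D-F#-A: root D is the tonic; major triad there is I.
E-G-B: minor triad on E = scale degree 2 → ii.
E-G#-B-D is the secondary dominant of V (dominant seventh chord on E): V7/V.
A-C#-E-G has root A, degree 5 in D major, so V7.
D-F#-A: major triad on D = scale degree 1 → I.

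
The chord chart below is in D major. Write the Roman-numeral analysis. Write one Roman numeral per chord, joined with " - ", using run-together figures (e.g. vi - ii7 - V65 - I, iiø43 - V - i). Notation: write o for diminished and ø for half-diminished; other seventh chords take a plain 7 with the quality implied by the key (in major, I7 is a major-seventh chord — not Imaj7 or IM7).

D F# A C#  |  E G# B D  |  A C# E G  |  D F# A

I7 - V7/V - V7 - I

D-F#-A-C#: root D is the tonic; major seventh chord there is I7.
E-G#-B-D is the secondary dominant of V (dominant seventh chord on E): V7/V.
A-C#-E-G has root A, degree 5 in D major, so V7.
D-F#-A: major triad on D = scale degree 1 → I.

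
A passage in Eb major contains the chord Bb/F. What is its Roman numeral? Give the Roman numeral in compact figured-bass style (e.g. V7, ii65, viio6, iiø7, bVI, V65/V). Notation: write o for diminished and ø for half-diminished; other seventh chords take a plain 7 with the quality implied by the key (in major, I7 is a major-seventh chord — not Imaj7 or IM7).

V64

The pitches Bb-D-F form a major triad rooted on Bb.
In Eb major, Bb is the dominant; the diatonic major triad there is V.
With F in the bass the chord is in second inversion, so the figured bass is 64.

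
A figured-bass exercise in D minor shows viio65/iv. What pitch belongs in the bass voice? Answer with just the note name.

A

The applied chord viio65/iv is rooted on F#: F#-A-C-Eb.
The figure 65 means first inversion — the third is in the bass.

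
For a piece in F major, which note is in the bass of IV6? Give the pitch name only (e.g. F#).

D

IV in F major has root Bb; the chord is Bb-D-F.
The figure 6 means first inversion — the third is in the bass.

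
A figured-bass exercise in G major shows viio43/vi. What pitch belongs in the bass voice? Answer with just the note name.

A

The applied chord viio43/vi is rooted on D#: D#-F#-A-C.
The figure 43 means second inversion — the fifth is in the bass.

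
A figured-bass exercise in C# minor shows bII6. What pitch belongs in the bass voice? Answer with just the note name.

F#

bII in C# minor has root D; the chord is D-F#-A.
The figure 6 means first inversion — the third is in the bass.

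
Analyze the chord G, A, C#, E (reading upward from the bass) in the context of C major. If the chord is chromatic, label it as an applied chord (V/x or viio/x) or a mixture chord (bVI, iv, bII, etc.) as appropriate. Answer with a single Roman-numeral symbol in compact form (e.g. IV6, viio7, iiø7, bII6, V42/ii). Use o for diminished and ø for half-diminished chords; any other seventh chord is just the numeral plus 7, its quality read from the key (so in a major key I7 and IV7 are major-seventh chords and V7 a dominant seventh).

V42/ii

Stacked in thirds the chord is A-C#-E-G: a dominant seventh chord on A.
A is not a diatonic chord root with this quality in C major, but it lies a perfect fifth above D (ii), so the chord functions as an applied dominant of ii.
With G in the bass the chord is in third inversion, so the figured bass is 42.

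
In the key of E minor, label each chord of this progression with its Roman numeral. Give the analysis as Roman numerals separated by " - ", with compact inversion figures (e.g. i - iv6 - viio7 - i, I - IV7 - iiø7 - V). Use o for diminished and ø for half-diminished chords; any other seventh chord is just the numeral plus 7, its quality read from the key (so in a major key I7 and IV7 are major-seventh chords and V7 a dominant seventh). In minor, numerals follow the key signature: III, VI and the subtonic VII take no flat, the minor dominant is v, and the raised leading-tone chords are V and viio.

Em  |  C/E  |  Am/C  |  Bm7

i - VI6 - iv6 - v7

Em has root E, degree 1 in E minor, so i.
C/E has root C, degree 6 in E minor, so VI6.
Am/C: root A is the subdominant; minor triad there is iv6.
Bm7: root B is the dominant; minor seventh chord there is v7.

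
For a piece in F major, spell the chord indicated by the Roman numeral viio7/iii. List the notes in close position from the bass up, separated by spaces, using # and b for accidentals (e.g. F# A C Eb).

The slash marks an applied leading-tone chord: viio of iii. In F major, iii is A, so the leading tone to it is G#, a half step below.
Building a fully diminished seventh chord on G# gives G#-B-D-F.

G# B D F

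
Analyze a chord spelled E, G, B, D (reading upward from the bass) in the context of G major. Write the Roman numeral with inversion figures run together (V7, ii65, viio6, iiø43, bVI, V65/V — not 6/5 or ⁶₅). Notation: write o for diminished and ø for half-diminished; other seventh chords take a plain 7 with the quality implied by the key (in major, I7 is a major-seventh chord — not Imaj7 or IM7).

The pitches E-G-B-D form a minor seventh chord rooted on E.
E is scale degree 6 in G major, and a minor seventh chord on that degree is written vi7.

vi7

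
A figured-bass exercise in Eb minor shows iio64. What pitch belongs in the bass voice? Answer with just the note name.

Cb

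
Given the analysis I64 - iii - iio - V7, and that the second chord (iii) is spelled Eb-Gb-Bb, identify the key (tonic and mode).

iii is given as Eb-Gb-Bb — a minor triad with root Eb.
If Eb is scale degree 3 and the mode makes that degree carry a minor triad, the tonic is Cb and the mode is major.

Cb major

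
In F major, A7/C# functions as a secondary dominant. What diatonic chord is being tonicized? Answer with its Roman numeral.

The chord is a dominant seventh chord on A.
A dominant resolves down a perfect fifth: A → D. In F major, D is scale degree 6, i.e. vi.

vi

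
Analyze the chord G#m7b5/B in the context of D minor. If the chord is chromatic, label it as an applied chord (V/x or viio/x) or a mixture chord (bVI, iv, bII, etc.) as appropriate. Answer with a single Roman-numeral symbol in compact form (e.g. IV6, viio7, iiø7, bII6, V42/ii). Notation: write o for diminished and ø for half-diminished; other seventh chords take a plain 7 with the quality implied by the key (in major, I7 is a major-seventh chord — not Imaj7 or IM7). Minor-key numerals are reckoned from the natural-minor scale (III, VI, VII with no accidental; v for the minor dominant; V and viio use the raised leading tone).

viiø65/V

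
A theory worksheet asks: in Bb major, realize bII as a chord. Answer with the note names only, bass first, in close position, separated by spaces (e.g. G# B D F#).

bII is the Neapolitan chord — a major triad on the lowered second degree. In Bb major that root is Cb.
So the chord is Cb-Eb-Gb.

Cb Eb Gb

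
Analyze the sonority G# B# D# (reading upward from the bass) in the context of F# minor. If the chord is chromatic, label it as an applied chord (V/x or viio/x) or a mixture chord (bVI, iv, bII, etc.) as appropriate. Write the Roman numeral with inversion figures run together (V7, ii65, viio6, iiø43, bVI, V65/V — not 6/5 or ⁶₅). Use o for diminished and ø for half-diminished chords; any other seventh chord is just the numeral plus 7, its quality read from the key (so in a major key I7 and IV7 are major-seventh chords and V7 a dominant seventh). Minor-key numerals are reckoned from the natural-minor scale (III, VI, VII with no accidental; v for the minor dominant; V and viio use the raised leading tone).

V/V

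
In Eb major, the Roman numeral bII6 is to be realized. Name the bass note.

Ab

bII in Eb major has root Fb; the chord is Fb-Ab-Cb.
The figure 6 means first inversion — the third is in the bass.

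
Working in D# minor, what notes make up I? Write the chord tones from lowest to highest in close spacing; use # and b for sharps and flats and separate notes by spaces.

Scale degree 1 in D# minor is D#; here the chord built on it is altered to a major triad. I is the major tonic (Picardy third), borrowed from the parallel major.
So the chord is D#-F##-A#.

D# F## A#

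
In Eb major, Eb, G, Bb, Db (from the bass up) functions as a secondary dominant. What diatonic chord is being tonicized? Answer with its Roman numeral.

The chord is a dominant seventh chord on Eb.
A dominant resolves down a perfect fifth: Eb → Ab. In Eb major, Ab is scale degree 4, i.e. IV.

IV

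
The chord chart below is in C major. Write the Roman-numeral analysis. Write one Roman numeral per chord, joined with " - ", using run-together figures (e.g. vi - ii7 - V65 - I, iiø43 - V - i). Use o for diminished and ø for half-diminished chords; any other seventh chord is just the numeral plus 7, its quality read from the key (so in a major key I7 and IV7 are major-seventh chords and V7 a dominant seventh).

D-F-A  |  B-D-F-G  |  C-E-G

ii - V65 - I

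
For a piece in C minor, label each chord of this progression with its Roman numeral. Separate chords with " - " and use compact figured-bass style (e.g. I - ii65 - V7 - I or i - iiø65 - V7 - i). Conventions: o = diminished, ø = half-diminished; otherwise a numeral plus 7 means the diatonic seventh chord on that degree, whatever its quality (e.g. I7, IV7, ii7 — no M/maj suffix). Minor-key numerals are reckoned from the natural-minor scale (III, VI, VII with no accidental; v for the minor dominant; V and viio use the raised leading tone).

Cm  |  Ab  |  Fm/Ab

Cm has root C, degree 1 in C minor, so i.
Ab has root Ab, degree 6 in C minor, so VI.
Fm/Ab has root F, degree 4 in C minor, so iv6.

i - VI - iv6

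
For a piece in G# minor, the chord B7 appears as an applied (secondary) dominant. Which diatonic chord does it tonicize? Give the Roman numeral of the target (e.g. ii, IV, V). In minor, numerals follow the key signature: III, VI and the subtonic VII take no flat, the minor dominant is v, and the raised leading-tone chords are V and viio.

The chord is a dominant seventh chord on B.
A dominant resolves down a perfect fifth: B → E. In G# minor, E is scale degree 6, i.e. VI.

VI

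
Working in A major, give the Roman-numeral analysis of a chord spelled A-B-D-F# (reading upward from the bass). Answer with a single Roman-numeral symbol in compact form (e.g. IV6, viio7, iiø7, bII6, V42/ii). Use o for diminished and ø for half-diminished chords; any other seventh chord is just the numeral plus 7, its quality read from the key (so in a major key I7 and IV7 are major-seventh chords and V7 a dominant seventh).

The pitches B-D-F#-A form a minor seventh chord rooted on B.
In A major, B is the supertonic; the diatonic minor seventh chord there is ii7.
With A in the bass the chord is in third inversion, so the figured bass is 42.

ii42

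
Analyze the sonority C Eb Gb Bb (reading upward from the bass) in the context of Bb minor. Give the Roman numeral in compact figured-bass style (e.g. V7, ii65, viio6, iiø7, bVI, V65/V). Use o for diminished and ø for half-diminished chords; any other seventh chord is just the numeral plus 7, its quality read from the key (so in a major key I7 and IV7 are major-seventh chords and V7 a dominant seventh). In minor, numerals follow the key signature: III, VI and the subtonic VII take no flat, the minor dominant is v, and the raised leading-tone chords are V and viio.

The pitches C-Eb-Gb-Bb form a half-diminished seventh chord rooted on C.
In Bb minor, C is the supertonic; the diatonic half-diminished seventh chord there is iiø7.

iiø7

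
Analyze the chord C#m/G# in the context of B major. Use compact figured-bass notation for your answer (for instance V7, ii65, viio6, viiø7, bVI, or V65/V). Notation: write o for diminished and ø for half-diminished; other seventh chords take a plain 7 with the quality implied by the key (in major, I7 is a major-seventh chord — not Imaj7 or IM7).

ii64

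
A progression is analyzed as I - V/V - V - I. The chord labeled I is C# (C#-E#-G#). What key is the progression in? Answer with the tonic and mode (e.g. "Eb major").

C# major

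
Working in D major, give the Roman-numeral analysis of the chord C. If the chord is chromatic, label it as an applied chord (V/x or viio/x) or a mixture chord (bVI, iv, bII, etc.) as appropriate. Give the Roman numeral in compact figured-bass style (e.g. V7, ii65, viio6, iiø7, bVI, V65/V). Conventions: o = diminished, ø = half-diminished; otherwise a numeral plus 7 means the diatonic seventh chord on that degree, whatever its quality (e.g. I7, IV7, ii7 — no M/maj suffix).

bVII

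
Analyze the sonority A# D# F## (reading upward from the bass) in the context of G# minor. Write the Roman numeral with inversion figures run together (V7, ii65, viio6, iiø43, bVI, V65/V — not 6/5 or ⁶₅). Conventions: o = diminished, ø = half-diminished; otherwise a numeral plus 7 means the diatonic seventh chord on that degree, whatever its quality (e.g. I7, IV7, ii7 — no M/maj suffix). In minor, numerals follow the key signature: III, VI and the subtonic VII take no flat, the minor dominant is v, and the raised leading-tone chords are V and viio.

V64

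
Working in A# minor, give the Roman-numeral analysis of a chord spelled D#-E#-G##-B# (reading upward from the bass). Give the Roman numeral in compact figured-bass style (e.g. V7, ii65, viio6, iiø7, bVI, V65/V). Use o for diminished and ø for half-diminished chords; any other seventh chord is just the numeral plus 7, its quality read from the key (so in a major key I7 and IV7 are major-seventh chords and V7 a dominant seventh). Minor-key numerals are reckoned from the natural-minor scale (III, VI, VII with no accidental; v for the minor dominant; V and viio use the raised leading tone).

V42

Stacked in thirds the chord is E#-G##-B#-D#: a dominant seventh chord on E#.
E# is scale degree 5 in A# minor, and a dominant seventh chord on that degree is written V7.
With D# in the bass the chord is in third inversion, so the figured bass is 42.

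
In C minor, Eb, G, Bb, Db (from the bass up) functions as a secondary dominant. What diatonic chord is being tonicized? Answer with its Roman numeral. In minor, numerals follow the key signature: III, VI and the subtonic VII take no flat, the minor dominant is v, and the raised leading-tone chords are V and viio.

The chord is a dominant seventh chord on Eb.
A dominant resolves down a perfect fifth: Eb → Ab. In C minor, Ab is scale degree 6, i.e. VI.

VI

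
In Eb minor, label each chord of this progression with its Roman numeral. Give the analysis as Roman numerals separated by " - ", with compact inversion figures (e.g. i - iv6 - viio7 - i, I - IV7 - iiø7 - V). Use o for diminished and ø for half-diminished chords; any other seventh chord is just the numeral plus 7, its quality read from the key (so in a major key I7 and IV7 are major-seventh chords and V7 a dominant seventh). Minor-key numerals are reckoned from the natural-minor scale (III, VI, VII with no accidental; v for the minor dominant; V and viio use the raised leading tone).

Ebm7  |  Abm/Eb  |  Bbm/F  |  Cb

i7 - iv64 - v64 - VI

Ebm7: minor seventh chord on Eb = scale degree 1 → i7.
Abm/Eb has root Ab, degree 4 in Eb minor, so iv64.
Bbm/F: root Bb is the dominant; minor triad there is v64.
Cb: root Cb is the submediant; major triad there is VI.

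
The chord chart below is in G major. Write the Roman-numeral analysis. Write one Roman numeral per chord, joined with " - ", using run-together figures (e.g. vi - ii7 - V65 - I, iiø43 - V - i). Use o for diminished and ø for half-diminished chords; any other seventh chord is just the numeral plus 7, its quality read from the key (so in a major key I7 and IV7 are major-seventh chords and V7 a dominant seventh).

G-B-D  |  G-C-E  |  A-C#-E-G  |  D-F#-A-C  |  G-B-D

G-B-D has root G, degree 1 in G major, so I.
G-C-E has root C, degree 4 in G major, so IV64.
A-C#-E-G is the secondary dominant of V (dominant seventh chord on A): V7/V.
D-F#-A-C: root D is the dominant; dominant seventh chord there is V7.
G-B-D has root G, degree 1 in G major, so I.

I - IV64 - V7/V - V7 - I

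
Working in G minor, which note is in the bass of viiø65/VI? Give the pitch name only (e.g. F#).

F

The applied chord viiø65/VI is rooted on D: D-F-Ab-C.
The figure 65 means first inversion — the third is in the bass.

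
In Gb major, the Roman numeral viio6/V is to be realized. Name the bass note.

Eb

The applied chord viio6/V is rooted on C: C-Eb-Gb.
The figure 6 means first inversion — the third is in the bass.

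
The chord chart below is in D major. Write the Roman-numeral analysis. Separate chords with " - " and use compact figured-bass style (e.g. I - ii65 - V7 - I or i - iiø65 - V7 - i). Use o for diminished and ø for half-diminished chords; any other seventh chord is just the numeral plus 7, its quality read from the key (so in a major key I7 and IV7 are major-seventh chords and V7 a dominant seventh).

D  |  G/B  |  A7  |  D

D has root D, degree 1 in D major, so I.
G/B has root G, degree 4 in D major, so IV6.
A7: root A is the dominant; dominant seventh chord there is V7.
D has root D, degree 1 in D major, so I.

I - IV6 - V7 - I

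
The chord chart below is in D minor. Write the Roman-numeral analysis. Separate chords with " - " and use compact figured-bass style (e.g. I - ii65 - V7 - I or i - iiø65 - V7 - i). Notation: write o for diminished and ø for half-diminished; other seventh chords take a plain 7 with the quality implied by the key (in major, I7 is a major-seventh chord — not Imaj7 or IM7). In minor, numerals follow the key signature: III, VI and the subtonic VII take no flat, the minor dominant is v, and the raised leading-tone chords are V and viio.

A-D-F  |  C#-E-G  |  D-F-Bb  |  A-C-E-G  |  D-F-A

A-D-F has root D, degree 1 in D minor, so i64.
C#-E-G: diminished triad on C# = scale degree 7 → viio.
D-F-Bb has root Bb, degree 6 in D minor, so VI6.
A-C-E-G: minor seventh chord on A = scale degree 5 → v7.
D-F-A has root D, degree 1 in D minor, so i.

i64 - viio - VI6 - v7 - i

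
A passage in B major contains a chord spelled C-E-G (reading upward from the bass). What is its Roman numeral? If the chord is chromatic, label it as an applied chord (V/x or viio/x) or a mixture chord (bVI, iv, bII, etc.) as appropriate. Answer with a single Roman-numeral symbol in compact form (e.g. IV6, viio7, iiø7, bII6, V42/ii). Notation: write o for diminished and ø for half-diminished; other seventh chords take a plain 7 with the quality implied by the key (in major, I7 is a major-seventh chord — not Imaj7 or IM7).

bII

Stacked in thirds the chord is C-E-G: a major triad on C.
C is the lowered second degree of B major (diatonic 2 would be C#). This is the Neapolitan chord — a major triad on the lowered second degree.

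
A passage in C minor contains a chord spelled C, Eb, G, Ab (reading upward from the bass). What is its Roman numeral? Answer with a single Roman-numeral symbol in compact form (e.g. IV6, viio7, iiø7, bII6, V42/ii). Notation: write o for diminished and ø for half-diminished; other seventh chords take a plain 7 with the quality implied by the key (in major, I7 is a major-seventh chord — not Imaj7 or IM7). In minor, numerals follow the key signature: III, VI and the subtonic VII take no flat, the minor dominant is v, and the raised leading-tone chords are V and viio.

The pitches Ab-C-Eb-G form a major seventh chord rooted on Ab.
In C minor, Ab is the submediant; the diatonic major seventh chord there is VI7.
With C in the bass the chord is in first inversion, so the figured bass is 65.

VI65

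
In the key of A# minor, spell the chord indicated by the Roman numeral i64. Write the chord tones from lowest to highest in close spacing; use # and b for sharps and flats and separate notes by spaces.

In A# minor, the tonic is A#, and the diatonic chord built there is a minor triad.
Stacking thirds from A# gives A#-C#-E#.
With the 64 figure the chord is in second inversion; from the bass E# upward in close position it reads E#-A#-C#.

E# A# C#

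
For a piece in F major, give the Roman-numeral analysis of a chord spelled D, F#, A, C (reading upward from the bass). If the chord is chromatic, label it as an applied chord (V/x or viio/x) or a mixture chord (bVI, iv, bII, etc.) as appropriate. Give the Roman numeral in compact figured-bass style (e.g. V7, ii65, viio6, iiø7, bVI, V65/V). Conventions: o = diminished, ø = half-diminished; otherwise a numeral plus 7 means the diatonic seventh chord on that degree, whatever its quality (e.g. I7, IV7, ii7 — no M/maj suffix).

V7/ii

Stacked in thirds the chord is D-F#-A-C: a dominant seventh chord on D.
D is not a diatonic chord root with this quality in F major, but it lies a perfect fifth above G (ii), so the chord functions as an applied dominant of ii.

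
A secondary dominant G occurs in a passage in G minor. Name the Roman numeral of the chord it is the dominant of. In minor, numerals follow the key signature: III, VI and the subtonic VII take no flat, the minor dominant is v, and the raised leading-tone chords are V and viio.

iv

The chord is a major triad on G.
A dominant resolves down a perfect fifth: G → C. In G minor, C is scale degree 4, i.e. iv.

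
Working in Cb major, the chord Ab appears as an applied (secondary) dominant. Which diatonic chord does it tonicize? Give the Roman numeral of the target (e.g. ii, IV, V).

ii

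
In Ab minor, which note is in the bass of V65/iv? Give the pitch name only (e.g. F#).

C

The applied chord V65/iv is rooted on Ab: Ab-C-Eb-Gb.
The figure 65 means first inversion — the third is in the bass.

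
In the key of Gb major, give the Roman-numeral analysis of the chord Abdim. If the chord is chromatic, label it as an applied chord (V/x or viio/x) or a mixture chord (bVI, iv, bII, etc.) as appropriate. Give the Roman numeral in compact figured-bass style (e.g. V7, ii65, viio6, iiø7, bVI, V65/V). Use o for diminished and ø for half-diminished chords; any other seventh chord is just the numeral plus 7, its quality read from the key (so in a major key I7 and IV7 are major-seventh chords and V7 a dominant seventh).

The pitches Ab-Cb-Ebb form a diminished triad rooted on Ab.
Ab is the second degree of Gb major. This is the diminished supertonic triad, borrowed from the parallel minor.

iio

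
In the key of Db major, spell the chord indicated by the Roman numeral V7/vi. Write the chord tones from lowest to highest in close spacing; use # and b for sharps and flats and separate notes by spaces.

F A C Eb

V7/vi is a secondary dominant — the dominant seventh of vi. vi in Db major is Bb, so the applied chord's root is F, a perfect fifth above.
Building a dominant seventh chord on F gives F-A-C-Eb.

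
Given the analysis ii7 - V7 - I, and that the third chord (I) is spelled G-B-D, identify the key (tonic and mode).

The chord G is a major triad rooted on G; its label is I.
If G is scale degree 1 and the mode makes that degree carry a major triad, the tonic is G and the mode is major.

G major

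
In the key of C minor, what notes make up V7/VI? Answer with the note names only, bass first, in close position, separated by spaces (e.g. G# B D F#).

V7/VI is a secondary dominant — the dominant seventh of VI. VI in C minor is Ab, so the applied chord's root is Eb, a perfect fifth above.
Building a dominant seventh chord on Eb gives Eb-G-Bb-Db.

Eb G Bb Db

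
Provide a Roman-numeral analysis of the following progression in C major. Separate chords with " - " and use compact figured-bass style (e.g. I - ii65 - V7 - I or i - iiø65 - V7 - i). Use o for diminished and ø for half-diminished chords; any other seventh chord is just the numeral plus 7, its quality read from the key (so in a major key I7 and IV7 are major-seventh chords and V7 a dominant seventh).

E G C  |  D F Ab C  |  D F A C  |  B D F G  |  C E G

I6 - iiø7 - ii7 - V65 - I

E-G-C: major triad on C = scale degree 1 → I6.
D-F-Ab-C: half-diminished seventh chord on D — chromatic; iiø7 (borrowed from the parallel minor).
D-F-A-C: root D is the supertonic; minor seventh chord there is ii7.
B-D-F-G: dominant seventh chord on G = scale degree 5 → V65.
C-E-G: root C is the tonic; major triad there is I.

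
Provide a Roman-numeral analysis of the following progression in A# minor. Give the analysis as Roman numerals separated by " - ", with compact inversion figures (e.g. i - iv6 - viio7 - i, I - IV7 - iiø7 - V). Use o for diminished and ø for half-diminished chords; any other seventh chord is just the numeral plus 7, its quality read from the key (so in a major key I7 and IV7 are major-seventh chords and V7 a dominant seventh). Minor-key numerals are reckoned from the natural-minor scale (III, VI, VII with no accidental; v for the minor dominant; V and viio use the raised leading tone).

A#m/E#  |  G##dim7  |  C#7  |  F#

A#m/E# has root A#, degree 1 in A# minor, so i64.
G##dim7 has root G##, degree 7 in A# minor, so viio7.
C#7 is the secondary dominant of VI (dominant seventh chord on C#): V7/VI.
F#: major triad on F# = scale degree 6 → VI.

i64 - viio7 - V7/VI - VI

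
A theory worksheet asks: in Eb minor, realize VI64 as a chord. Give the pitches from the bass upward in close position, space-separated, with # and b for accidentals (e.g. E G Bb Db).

In Eb minor, the submediant is Cb, and the diatonic chord built there is a major triad.
Stacking thirds from Cb gives Cb-Eb-Gb.
With the 64 figure the chord is in second inversion; from the bass Gb upward in close position it reads Gb-Cb-Eb.

Gb Cb Eb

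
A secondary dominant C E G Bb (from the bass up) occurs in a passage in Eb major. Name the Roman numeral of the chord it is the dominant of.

ii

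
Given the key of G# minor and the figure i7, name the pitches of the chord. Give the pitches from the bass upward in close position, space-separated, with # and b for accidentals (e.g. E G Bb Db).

G# B D# F#

In G# minor, the first degree is G#, and the diatonic chord built there is a minor seventh chord.
That chord is spelled G#-B-D#-F#.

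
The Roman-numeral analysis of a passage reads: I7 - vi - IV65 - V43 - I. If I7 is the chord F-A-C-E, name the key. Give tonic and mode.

I7 is given as F-A-C-E — a major seventh chord with root F.
If F is scale degree 1 and the mode makes that degree carry a major seventh chord, the tonic is F and the mode is major.

F major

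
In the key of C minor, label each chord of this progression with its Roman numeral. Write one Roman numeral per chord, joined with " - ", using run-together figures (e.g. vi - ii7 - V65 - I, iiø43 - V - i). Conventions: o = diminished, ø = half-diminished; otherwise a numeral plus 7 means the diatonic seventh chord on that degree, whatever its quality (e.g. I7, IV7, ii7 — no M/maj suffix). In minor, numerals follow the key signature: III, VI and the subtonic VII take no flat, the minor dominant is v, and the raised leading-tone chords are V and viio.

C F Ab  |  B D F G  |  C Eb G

iv64 - V65 - i

C-F-Ab: root F is the subdominant; minor triad there is iv64.
B-D-F-G: dominant seventh chord on G = scale degree 5 → V65.
C-Eb-G: root C is the tonic; minor triad there is i.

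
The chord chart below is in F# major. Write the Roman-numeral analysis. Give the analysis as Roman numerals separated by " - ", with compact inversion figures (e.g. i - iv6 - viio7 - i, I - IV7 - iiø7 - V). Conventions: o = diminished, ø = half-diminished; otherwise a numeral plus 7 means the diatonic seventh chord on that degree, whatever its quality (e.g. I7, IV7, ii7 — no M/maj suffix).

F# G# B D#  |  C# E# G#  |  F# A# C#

F#-G#-B-D#: root G# is the supertonic; minor seventh chord there is ii42.
C#-E#-G#: root C# is the dominant; major triad there is V.
F#-A#-C#: root F# is the tonic; major triad there is I.

ii42 - V - I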